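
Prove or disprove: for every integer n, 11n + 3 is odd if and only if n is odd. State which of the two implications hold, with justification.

(⇒) This fails: n = 2 gives 11n + 3 = 25, which is odd, but 2 is even, not odd.

(⇐) This also fails: n = 1 is odd, but 11n + 3 = 14 is even, not odd.

Neither direction holds.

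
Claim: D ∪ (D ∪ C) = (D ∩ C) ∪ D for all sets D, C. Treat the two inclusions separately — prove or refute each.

Only the reverse inclusion holds.

(⟹) This inclusion fails. Take D = ∅, C = {1}; then 1 ∈ D ∪ (D ∪ C) but 1 ∉ (D ∩ C) ∪ D.

(⟸) Let x ∈ (D ∩ C) ∪ D. Then either x ∈ D and x ∉ C; or x ∈ D ∩ C. In each case x ∈ D ∪ (D ∪ C), so (D ∩ C) ∪ D ⊆ D ∪ (D ∪ C).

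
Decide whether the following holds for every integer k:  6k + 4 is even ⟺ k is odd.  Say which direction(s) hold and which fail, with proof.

(→) This fails: take k = 4. Then 6k + 4 = 28, which is even, yet k = 4 is even, not odd.

(←) Suppose k is odd. Since 6 is even, 6k is even for every k, so 6k + 4 has the same parity as 4, which is even. Hence 6k + 4 is even.

The forward direction fails; the converse holds.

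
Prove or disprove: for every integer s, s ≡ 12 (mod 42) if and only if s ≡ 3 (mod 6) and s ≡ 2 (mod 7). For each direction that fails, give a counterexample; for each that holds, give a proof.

Forward direction. This fails: s = 12 gives 12 ≡ 12 (mod 42) but 12 ≡ 0 (mod 6), so the conjunction on the right does not hold.

Converse. This fails: s = 9 satisfies both congruences on the right (9 ≡ 3 mod 6 and 9 ≡ 2 mod 7) yet 9 ≡ 9 (mod 42), not 12.

Neither direction holds.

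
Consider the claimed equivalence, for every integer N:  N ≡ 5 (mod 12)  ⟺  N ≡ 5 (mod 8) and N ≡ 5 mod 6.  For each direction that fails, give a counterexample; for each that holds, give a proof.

(⇒) fails; (⇐) holds.

[⇒] This fails: N = 17 gives 17 ≡ 5 (mod 12) but 17 ≡ 1 (mod 8), so the conjunction on the right does not hold.

[⇐] Conversely, if N ≡ 5 (mod 8) and N ≡ 5 (mod 6), then by the Chinese remainder theorem N ≡ 5 (mod 24). Since 5 ≡ 5 (mod 12) and 12 ∣ 24, we get N ≡ 5 (mod 12).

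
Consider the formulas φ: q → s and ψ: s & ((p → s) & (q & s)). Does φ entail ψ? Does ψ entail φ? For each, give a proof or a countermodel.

Forward direction. This fails. Under q = F, p = F, s = F, the left side is true but the right side is false.

Converse. Assume the antecedent. If q is true, the antecedent forces (q = T, p = F, s = T) or (q = T, p = T, s = T), and q → s holds there. If q is false, the antecedent cannot hold. Either way q → s holds.

(⇒) fails; (⇐) holds.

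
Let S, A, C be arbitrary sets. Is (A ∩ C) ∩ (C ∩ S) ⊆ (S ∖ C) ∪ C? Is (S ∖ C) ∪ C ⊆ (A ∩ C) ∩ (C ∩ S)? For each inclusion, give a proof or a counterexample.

(⊆) holds; (⊇) fails.

(⊇) This inclusion fails. Take S = {1}, A = ∅, C = ∅; then 1 ∈ (S ∖ C) ∪ C but 1 ∉ (A ∩ C) ∩ (C ∩ S).

(⊆) Let x ∈ (A ∩ C) ∩ (C ∩ S). Then x ∈ S ∩ A ∩ C, from which x ∈ (S ∖ C) ∪ C.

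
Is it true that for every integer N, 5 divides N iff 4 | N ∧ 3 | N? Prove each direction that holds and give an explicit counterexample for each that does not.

Neither direction holds.

(→) This fails: take N = 5. Certainly 5 ∣ 5, but 4 ∤ 5.

(←) This fails: take N = 12. Both 4 ∣ 12 and 3 ∣ 12, yet 12 is not a multiple of 5 (since 12 = 2·5 + 2), so 5 ∤ 12.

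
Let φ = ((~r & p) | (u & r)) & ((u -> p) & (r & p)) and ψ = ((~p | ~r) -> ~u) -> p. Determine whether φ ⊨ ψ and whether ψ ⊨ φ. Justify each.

Only the forward implication holds.

(⟸) This fails. Under u = T, r = F, p = F, the left side is false but the right side is true.

(⟹) Assume the antecedent. If u is true, ((~p | ~r) -> ~u) -> p reduces to true regardless of the other variables. If u is false, the antecedent cannot hold. Either way ((~p | ~r) -> ~u) -> p holds.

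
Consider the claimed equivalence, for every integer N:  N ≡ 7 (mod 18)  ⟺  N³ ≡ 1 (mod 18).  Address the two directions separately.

Only the forward implication holds.

[⇒] Suppose N ≡ 7 (mod 18). Write N = 18j + 7. Then (18j + 7)³ = 5832j³ + 6804j² + 2646j + 343 = 18(324j³ + 378j² + 147j + 19) + 1, so N³ ≡ 1 (mod 18).

[⇐] This fails: take N = 1. Then 1³ = 1 ≡ 1 (mod 18), yet 1 ≡ 1 (mod 18), not 7.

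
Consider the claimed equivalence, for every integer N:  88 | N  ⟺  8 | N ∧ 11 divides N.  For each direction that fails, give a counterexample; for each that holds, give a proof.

Both directions hold.

(⟹) If 88 ∣ N, write N = 88q. Since 88 = 11·8, N = 8·(11q), so 8 ∣ N; and since 88 = 8·11, N = 11·(8q), so 11 ∣ N.

(⟸) Suppose 8 ∣ N and 11 ∣ N. Any common multiple of 8 and 11 is a multiple of their lcm; here gcd(8, 11) = 1, so lcm(8, 11) = 8·11 = 88, so 88 ∣ N.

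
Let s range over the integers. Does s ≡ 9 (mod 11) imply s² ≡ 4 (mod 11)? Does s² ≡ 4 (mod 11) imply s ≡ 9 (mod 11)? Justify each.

Not equivalent: only (⇒) holds.

(⇒) Suppose s ≡ 9 (mod 11). Write s = 11j + 9. Then (11j + 9)² = 121j² + 198j + 81 = 11(11j² + 18j + 7) + 4, so s² ≡ 4 (mod 11).

(⇐) This fails: take s = 2. Then 2² = 4 ≡ 4 (mod 11), yet 2 ≡ 2 (mod 11), not 9.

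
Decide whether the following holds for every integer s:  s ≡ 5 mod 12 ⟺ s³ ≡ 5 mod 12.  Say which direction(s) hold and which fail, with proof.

Equivalent; both directions hold.

(→) Suppose s ≡ 5 mod 12. Write s = 12j + 5. Then (12j + 5)³ = 1728j³ + 2160j² + 900j + 125 = 12(144j³ + 180j² + 75j + 10) + 5, so s³ ≡ 5 (mod 12).

(←) Conversely, suppose s³ ≡ 5 (mod 12). The only residue r in {0, …, 11} with r³ ≡ 5 (mod 12) is r = 5, so s ≡ 5 (mod 12).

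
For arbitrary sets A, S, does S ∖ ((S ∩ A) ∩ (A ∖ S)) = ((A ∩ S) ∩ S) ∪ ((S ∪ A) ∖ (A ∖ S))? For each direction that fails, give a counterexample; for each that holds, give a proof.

Reverse inclusion. Let x ∈ ((A ∩ S) ∩ S) ∪ ((S ∪ A) ∖ (A ∖ S)). Then either x ∈ S and x ∉ A; or x ∈ A ∩ S. In each case x ∈ S ∖ ((S ∩ A) ∩ (A ∖ S)), so ((A ∩ S) ∩ S) ∪ ((S ∪ A) ∖ (A ∖ S)) ⊆ S ∖ ((S ∩ A) ∩ (A ∖ S)).

Forward inclusion. Let x ∈ S ∖ ((S ∩ A) ∩ (A ∖ S)). Then either x ∈ S and x ∉ A; or x ∈ A ∩ S. In each case x ∈ ((A ∩ S) ∩ S) ∪ ((S ∪ A) ∖ (A ∖ S)), so S ∖ ((S ∩ A) ∩ (A ∖ S)) ⊆ ((A ∩ S) ∩ S) ∪ ((S ∪ A) ∖ (A ∖ S)).

Both inclusions hold; the sets are equal.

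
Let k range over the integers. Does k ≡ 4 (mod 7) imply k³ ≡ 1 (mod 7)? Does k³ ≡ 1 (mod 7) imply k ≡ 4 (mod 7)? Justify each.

(⇒) Suppose k ≡ 4 (mod 7). Write k = 7j + 4. Then (7j + 4)³ = 343j³ + 588j² + 336j + 64 = 7(49j³ + 84j² + 48j + 9) + 1, so k³ ≡ 1 (mod 7).

(⇐) This fails: take k = 1. Then 1³ = 1 ≡ 1 (mod 7), yet 1 ≡ 1 (mod 7), not 4.

Only the forward implication holds.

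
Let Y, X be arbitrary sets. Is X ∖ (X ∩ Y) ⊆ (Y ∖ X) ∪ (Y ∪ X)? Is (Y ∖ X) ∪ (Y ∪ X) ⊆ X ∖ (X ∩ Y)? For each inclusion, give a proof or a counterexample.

Forward inclusion. Let x ∈ X ∖ (X ∩ Y). Then x ∈ X and x ∉ Y, from which x ∈ (Y ∖ X) ∪ (Y ∪ X).

Reverse inclusion. This inclusion fails. Take Y = {1}, X = ∅; then 1 ∈ (Y ∖ X) ∪ (Y ∪ X) but 1 ∉ X ∖ (X ∩ Y).

The sets are not equal: only the forward inclusion holds.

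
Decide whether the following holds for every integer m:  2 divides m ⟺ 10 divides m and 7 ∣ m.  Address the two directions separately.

(⇒) fails; (⇐) holds.

(⇒) This fails: take m = 2. Certainly 2 ∣ 2, but 10 ∤ 2.

(⇐) Suppose 10 ∣ m and 7 ∣ m. Any common multiple of 10 and 7 is a multiple of their lcm; here gcd(10, 7) = 1, so lcm(10, 7) = 10·7 = 70, so 70 ∣ m. Since 2 ∣ 70, it follows that 2 ∣ m.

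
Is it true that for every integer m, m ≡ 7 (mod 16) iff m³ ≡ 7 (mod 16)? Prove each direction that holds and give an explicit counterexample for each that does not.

(→) Suppose m ≡ 7 (mod 16). Write m = 16j + 7. Then (16j + 7)³ = 4096j³ + 5376j² + 2352j + 343 = 16(256j³ + 336j² + 147j + 21) + 7, so m³ ≡ 7 (mod 16).

(←) Conversely, suppose m³ ≡ 7 (mod 16). The only residue r in {0, …, 15} with r³ ≡ 7 (mod 16) is r = 7, so m ≡ 7 (mod 16).

Both directions hold.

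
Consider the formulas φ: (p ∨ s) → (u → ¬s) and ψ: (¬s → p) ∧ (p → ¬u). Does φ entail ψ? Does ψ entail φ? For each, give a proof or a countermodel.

Forward direction. This fails. Under u = F, s = F, p = F, the left side is true but the right side is false.

Converse. This fails. Under u = T, s = T, p = F, the left side is false but the right side is true.

Neither direction holds.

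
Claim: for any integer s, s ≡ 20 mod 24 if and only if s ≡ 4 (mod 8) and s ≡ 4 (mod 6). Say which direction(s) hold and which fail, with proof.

(⟹) This fails: s = 20 gives 20 ≡ 20 (mod 24) but 20 ≡ 2 (mod 6), so the conjunction on the right does not hold.

(⟸) This fails: s = 4 satisfies both congruences on the right (4 ≡ 4 mod 8 and 4 ≡ 4 mod 6) yet 4 ≡ 4 (mod 24), not 20.

Neither direction holds.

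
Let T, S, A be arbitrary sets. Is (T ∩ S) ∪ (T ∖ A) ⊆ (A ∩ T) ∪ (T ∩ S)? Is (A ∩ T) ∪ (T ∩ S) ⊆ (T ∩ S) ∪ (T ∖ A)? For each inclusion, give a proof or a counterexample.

(⊆) fails and (⊇) fails.

(⊆) This inclusion fails. Take T = {1}, S = ∅, A = ∅; then 1 ∈ (T ∩ S) ∪ (T ∖ A) but 1 ∉ (A ∩ T) ∪ (T ∩ S).

(⊇) This inclusion fails. Take T = {1}, S = ∅, A = {1}; then 1 ∈ (A ∩ T) ∪ (T ∩ S) but 1 ∉ (T ∩ S) ∪ (T ∖ A).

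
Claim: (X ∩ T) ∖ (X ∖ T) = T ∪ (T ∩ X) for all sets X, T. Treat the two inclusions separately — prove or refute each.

(⊆) Let x ∈ (X ∩ T) ∖ (X ∖ T). Then x ∈ X ∩ T, from which x ∈ T ∪ (T ∩ X).

(⊇) This inclusion fails. Take X = ∅, T = {1}; then 1 ∈ T ∪ (T ∩ X) but 1 ∉ (X ∩ T) ∖ (X ∖ T).

Only the forward inclusion holds.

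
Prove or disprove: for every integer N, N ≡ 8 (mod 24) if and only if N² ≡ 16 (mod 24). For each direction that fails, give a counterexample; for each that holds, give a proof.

(⇒) holds; (⇐) fails.

Converse. This fails: take N = 4. Then 4² = 16 ≡ 16 (mod 24), yet 4 ≡ 4 (mod 24), not 8.

Forward direction. Suppose N ≡ 8 (mod 24). Write N = 24j + 8. Then (24j + 8)² = 576j² + 384j + 64 = 24(24j² + 16j + 2) + 16, so N² ≡ 16 (mod 24).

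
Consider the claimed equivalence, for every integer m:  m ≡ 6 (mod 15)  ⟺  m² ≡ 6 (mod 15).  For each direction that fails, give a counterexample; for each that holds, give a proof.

(⇒) holds; (⇐) fails.

(⟹) Suppose m ≡ 6 (mod 15). Write m = 15j + 6. Then (15j + 6)² = 225j² + 180j + 36 = 15(15j² + 12j + 2) + 6, so m² ≡ 6 (mod 15).

(⟸) This fails: take m = 9. Then 9² = 81 ≡ 6 (mod 15), yet 9 ≡ 9 (mod 15), not 6.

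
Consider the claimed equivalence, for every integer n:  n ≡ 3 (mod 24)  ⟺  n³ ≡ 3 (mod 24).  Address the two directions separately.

Both directions hold; the statement is true.

[⇒] Suppose n ≡ 3 (mod 24). Write n = 24j + 3. Then (24j + 3)³ = 13824j³ + 5184j² + 648j + 27 = 24(576j³ + 216j² + 27j + 1) + 3, so n³ ≡ 3 (mod 24).

[⇐] Conversely, suppose n³ ≡ 3 (mod 24). The only residue r in {0, …, 23} with r³ ≡ 3 (mod 24) is r = 3, so n ≡ 3 (mod 24).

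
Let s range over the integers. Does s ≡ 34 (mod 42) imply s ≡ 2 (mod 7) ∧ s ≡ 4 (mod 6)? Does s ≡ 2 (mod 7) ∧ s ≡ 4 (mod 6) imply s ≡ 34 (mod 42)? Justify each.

Neither implication holds.

(→) This fails: s = 34 gives 34 ≡ 34 (mod 42) but 34 ≡ 6 (mod 7), so the conjunction on the right does not hold.

(←) This fails: s = 16 satisfies both congruences on the right (16 ≡ 2 mod 7 and 16 ≡ 4 mod 6) yet 16 ≡ 16 (mod 42), not 34.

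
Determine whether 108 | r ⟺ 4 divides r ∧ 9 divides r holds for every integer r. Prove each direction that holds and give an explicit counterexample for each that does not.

(⇒) If 108 ∣ r, write r = 108q. Since 108 = 27·4, r = 4·(27q), so 4 ∣ r; and since 108 = 12·9, r = 9·(12q), so 9 ∣ r.

(⇐) This fails: take r = 36. Both 4 ∣ 36 and 9 ∣ 36, yet 36 is not a multiple of 108 (since 36 = 0·108 + 36), so 108 ∤ 36.

Only the forward direction holds.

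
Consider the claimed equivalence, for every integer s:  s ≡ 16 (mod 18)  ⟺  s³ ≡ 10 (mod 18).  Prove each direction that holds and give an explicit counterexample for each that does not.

Only the forward implication holds.

(⟸) This fails: take s = 4. Then 4³ = 64 ≡ 10 (mod 18), yet 4 ≡ 4 (mod 18), not 16.

(⟹) Suppose s ≡ 16 (mod 18). Write s = 18j + 16. Then (18j + 16)³ = 5832j³ + 15552j² + 13824j + 4096 = 18(324j³ + 864j² + 768j + 227) + 10, so s³ ≡ 10 (mod 18).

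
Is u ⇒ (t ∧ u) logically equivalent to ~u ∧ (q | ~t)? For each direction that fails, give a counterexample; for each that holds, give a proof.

Forward direction. This fails. Under q = F, u = F, t = T, the left side is true but the right side is false.

Converse. Assume the antecedent. If q is true, the antecedent forces (q = T, u = F, t = F) or (q = T, u = F, t = T), and u ⇒ (t ∧ u) holds there. If q is false, the antecedent forces (q = F, u = F, t = F), and u ⇒ (t ∧ u) holds there. Either way u ⇒ (t ∧ u) holds.

The forward direction fails; the converse holds.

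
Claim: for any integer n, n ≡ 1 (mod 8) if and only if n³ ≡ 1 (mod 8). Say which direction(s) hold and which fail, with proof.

[⇐] For the converse, argue contrapositively. If n ≢ 1 (mod 8), then n is congruent to one of 0, 2, 3, 4, 5, 6, 7 modulo 8, and these give n³ ≡ 0, 0, 3, 0, 5, 0, 7 respectively — never 1.

[⇒] Suppose n ≡ 1 (mod 8). Write n = 8j + 1. Then (8j + 1)³ = 512j³ + 192j² + 24j + 1 = 8(64j³ + 24j² + 3j) + 1, so n³ ≡ 1 (mod 8).

Both directions hold.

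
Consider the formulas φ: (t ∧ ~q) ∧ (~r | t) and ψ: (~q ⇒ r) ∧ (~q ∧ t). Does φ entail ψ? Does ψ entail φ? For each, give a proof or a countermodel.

Forward direction. This fails. Under q = F, r = F, t = T, the left side is true but the right side is false.

Converse. Assume the antecedent. If q is true, the antecedent cannot hold. If q is false, the antecedent forces (q = F, r = T, t = T), and (t ∧ ~q) ∧ (~r | t) holds there. Either way (t ∧ ~q) ∧ (~r | t) holds.

Only the reverse direction holds.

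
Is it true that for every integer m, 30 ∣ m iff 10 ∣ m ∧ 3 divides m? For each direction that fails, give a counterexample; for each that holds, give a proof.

Forward direction. If 30 ∣ m, write m = 30q. Since 30 = 3·10, m = 10·(3q), so 10 ∣ m; and since 30 = 10·3, m = 3·(10q), so 3 ∣ m.

Converse. Suppose 10 ∣ m and 3 ∣ m. Any common multiple of 10 and 3 is a multiple of their lcm; here gcd(10, 3) = 1, so lcm(10, 3) = 10·3 = 30, so 30 ∣ m.

Both implications hold.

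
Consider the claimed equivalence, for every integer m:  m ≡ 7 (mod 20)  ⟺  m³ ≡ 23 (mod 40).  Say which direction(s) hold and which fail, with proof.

(→) This fails: take m = 27. Then 27 ≡ 7 (mod 20), but 27³ = 19683 ≡ 3 (mod 40), not 23.

(←) Conversely, the residues r modulo 40 with r³ ≡ 23 (mod 40) are exactly {7}, and each is ≡ 7 (mod 20).

(⇒) fails; (⇐) holds.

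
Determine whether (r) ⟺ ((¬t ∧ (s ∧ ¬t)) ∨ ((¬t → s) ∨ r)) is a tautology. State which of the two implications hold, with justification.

Only the forward implication holds.

[⇒] Assume the antecedent. If s is true, the consequent reduces to true regardless of the other variables. If s is false, the antecedent forces (s = F, t = F, r = T) or (s = F, t = T, r = T), and the consequent holds there. Either way the consequent holds.

[⇐] This fails. Under s = T, t = F, r = F, the left side is false but the right side is true.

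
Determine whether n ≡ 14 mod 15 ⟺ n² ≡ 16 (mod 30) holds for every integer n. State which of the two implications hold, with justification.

(→) This fails: take n = 29. Then 29 ≡ 14 (mod 15), but 29² = 841 ≡ 1 (mod 30), not 16.

(←) This fails: take n = 4. Then 4² = 16 ≡ 16 (mod 30), yet 4 ≡ 4 (mod 15), not 14.

Neither implication holds.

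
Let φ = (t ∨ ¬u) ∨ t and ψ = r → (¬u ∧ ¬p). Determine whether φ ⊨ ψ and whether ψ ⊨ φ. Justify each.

(⟹) This fails. Under t = F, p = T, r = T, u = F, the left side is true but the right side is false.

(⟸) This fails. Under t = F, p = F, r = F, u = T, the left side is false but the right side is true.

Neither implication holds.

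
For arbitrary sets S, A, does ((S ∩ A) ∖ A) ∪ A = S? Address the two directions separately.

Neither inclusion holds.

Forward inclusion. This inclusion fails. Take S = ∅, A = {1}; then 1 ∈ ((S ∩ A) ∖ A) ∪ A but 1 ∉ S.

Reverse inclusion. This inclusion fails. Take S = {1}, A = ∅; then 1 ∈ S but 1 ∉ ((S ∩ A) ∖ A) ∪ A.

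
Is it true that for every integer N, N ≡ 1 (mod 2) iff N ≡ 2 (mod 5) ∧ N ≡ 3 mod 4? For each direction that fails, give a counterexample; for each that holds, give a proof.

Not equivalent: only (⇐) holds.

[⇒] This fails: N = 1 gives 1 ≡ 1 (mod 2) but 1 ≡ 1 (mod 5), so the conjunction on the right does not hold.

[⇐] Conversely, if N ≡ 2 (mod 5) and N ≡ 3 (mod 4), then by the Chinese remainder theorem N ≡ 7 (mod 20). Since 7 ≡ 1 (mod 2) and 2 ∣ 20, we get N ≡ 1 (mod 2).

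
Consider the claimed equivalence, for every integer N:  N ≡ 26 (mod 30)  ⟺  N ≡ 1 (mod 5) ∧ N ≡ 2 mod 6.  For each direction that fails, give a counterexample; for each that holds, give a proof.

The biconditional holds.

(⇒) Suppose N ≡ 26 (mod 30); write N = 30j + 26. Since 5 ∣ 30, reducing mod 5 gives N ≡ 26 ≡ 1 (mod 5); since 6 ∣ 30, reducing mod 6 gives N ≡ 26 ≡ 2 (mod 6).

(⇐) Conversely, if N ≡ 1 (mod 5) and N ≡ 2 (mod 6), then by the Chinese remainder theorem N ≡ 26 (mod 30). This is exactly N ≡ 26 (mod 30).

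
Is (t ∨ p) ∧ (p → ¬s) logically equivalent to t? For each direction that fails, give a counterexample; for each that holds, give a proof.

Neither implication holds.

[⇒] This fails. Under s = F, p = T, t = F, the left side is true but the right side is false.

[⇐] This fails. Under s = T, p = T, t = T, the left side is false but the right side is true.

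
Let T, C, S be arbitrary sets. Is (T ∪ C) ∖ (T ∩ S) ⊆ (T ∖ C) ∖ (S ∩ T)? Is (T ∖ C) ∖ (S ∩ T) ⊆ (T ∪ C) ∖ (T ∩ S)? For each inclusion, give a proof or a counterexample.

Only the reverse inclusion holds.

(⊆) This inclusion fails. Take T = ∅, C = {1}, S = ∅; then 1 ∈ (T ∪ C) ∖ (T ∩ S) but 1 ∉ (T ∖ C) ∖ (S ∩ T).

(⊇) Let x ∈ (T ∖ C) ∖ (S ∩ T). Then x ∈ T and x ∉ C, S, from which x ∈ (T ∪ C) ∖ (T ∩ S).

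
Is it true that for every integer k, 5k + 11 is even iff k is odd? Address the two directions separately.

Both directions hold.

Forward direction. Suppose 5k + 11 is even. Since 5 is odd, 5k and k have the same parity, so 5k + 11 ≡ k + 11 (mod 2). As 11 is odd, 5k + 11 is even exactly when k is odd. Thus k is odd.

Converse. Suppose k is odd; write k = 2j + 1. Then 5k + 11 = 5·(2j + 1) + 11 = 2·5j + 16, which is even.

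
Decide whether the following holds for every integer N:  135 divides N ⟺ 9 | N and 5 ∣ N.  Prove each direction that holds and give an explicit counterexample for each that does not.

The forward direction holds; the converse fails.

(→) If 135 ∣ N, write N = 135q. Since 135 = 15·9, N = 9·(15q), so 9 ∣ N; and since 135 = 27·5, N = 5·(27q), so 5 ∣ N.

(←) This fails: take N = 45. Both 9 ∣ 45 and 5 ∣ 45, yet 45 is not a multiple of 135 (since 45 = 0·135 + 45), so 135 ∤ 45.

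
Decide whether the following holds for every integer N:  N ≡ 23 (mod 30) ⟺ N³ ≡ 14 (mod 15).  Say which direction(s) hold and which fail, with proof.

(→) This fails: take N = 23. Then 23 ≡ 23 (mod 30), but 23³ = 12167 ≡ 2 (mod 15), not 14.

(←) This fails: take N = 14. Then 14³ = 2744 ≡ 14 (mod 15), yet 14 ≡ 14 (mod 30), not 23.

Neither implication holds.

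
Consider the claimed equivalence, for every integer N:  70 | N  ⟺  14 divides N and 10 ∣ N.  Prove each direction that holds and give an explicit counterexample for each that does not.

Both directions hold.

(⟹) If 70 ∣ N, write N = 70q. Since 70 = 5·14, N = 14·(5q), so 14 ∣ N; and since 70 = 7·10, N = 10·(7q), so 10 ∣ N.

(⟸) Suppose 14 ∣ N and 10 ∣ N. Any common multiple of 14 and 10 is a multiple of their lcm; here lcm(14, 10) = 14·10/gcd(14, 10) = 140/2 = 70, so 70 ∣ N.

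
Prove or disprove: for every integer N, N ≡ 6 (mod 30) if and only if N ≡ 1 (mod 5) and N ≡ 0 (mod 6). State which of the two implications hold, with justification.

Forward direction. Suppose N ≡ 6 (mod 30); write N = 30j + 6. Since 5 ∣ 30, reducing mod 5 gives N ≡ 6 ≡ 1 (mod 5); since 6 ∣ 30, reducing mod 6 gives N ≡ 6 ≡ 0 (mod 6).

Converse. If N ≡ 1 (mod 5) and N ≡ 0 (mod 6), then by the Chinese remainder theorem N ≡ 6 (mod 30). This is exactly N ≡ 6 (mod 30).

Both implications hold.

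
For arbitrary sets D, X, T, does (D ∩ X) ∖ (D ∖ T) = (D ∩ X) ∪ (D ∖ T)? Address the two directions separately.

(⊆) Let x ∈ (D ∩ X) ∖ (D ∖ T). Then x ∈ D ∩ X ∩ T, from which x ∈ (D ∩ X) ∪ (D ∖ T).

(⊇) This inclusion fails. Take D = {1}, X = ∅, T = ∅; then 1 ∈ (D ∩ X) ∪ (D ∖ T) but 1 ∉ (D ∩ X) ∖ (D ∖ T).

The sets are not equal: only the forward inclusion holds.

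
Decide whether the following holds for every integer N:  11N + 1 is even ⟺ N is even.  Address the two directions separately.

(⟹) This fails: N = 7 gives 11N + 1 = 78, which is even, but 7 is odd, not even.

(⟸) This also fails: N = 2 is even, but 11N + 1 = 23 is odd, not even.

Neither direction holds.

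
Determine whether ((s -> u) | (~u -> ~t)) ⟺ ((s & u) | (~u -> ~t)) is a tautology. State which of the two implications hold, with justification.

[⇒] This fails. Under s = F, u = F, t = T, the left side is true but the right side is false.

[⇐] Assume the antecedent. If u is true, (s -> u) | (~u -> ~t) reduces to true regardless of the other variables. If u is false, the antecedent forces (s = F, u = F, t = F) or (s = T, u = F, t = F), and (s -> u) | (~u -> ~t) holds there. Either way (s -> u) | (~u -> ~t) holds.

Only the reverse direction holds.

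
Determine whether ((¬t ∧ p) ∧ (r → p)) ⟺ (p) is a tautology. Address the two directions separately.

Only the forward implication holds.

(⟹) Assume the antecedent. If t is true, the antecedent cannot hold. If t is false, the antecedent forces (t = F, r = F, p = T) or (t = F, r = T, p = T), and p holds there. Either way p holds.

(⟸) This fails. Under t = T, r = F, p = T, the left side is false but the right side is true.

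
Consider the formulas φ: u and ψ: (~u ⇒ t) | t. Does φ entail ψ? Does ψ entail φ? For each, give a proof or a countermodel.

(⇒) holds; (⇐) fails.

Converse. This fails. Under t = T, u = F, the left side is false but the right side is true.

Forward direction. Assume the antecedent. If t is true, (~u ⇒ t) | t reduces to true regardless of the other variables. If t is false, the antecedent forces (t = F, u = T), and (~u ⇒ t) | t holds there. Either way (~u ⇒ t) | t holds.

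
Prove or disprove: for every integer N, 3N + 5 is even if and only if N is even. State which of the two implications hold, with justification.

(⟹) This fails: N = 5 gives 3N + 5 = 20, which is even, but 5 is odd, not even.

(⟸) This also fails: N = 0 is even, but 3N + 5 = 5 is odd, not even.

Neither implication holds.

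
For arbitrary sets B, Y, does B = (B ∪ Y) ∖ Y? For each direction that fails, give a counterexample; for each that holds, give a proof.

(⟹) This inclusion fails. Take B = {1}, Y = {1}; then 1 ∈ B but 1 ∉ (B ∪ Y) ∖ Y.

(⟸) Let x ∈ (B ∪ Y) ∖ Y. Then x ∈ B and x ∉ Y, from which x ∈ B.

The sets are not equal: only the reverse inclusion holds.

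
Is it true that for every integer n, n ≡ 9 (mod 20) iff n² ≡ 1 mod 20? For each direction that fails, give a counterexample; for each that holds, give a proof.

Only the forward implication holds.

(→) Suppose n ≡ 9 (mod 20). Write n = 20j + 9. Then (20j + 9)² = 400j² + 360j + 81 = 20(20j² + 18j + 4) + 1, so n² ≡ 1 (mod 20).

(←) This fails: take n = 1. Then 1² = 1 ≡ 1 (mod 20), yet 1 ≡ 1 (mod 20), not 9.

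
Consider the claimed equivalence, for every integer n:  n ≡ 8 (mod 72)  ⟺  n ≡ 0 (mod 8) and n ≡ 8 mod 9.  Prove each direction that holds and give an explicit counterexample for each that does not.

Both directions hold.

[⇒] Suppose n ≡ 8 (mod 72); write n = 72j + 8. Since 8 ∣ 72, reducing mod 8 gives n ≡ 8 ≡ 0 (mod 8); since 9 ∣ 72, reducing mod 9 gives n ≡ 8 (mod 9).

[⇐] Conversely, if n ≡ 0 (mod 8) and n ≡ 8 (mod 9), then by the Chinese remainder theorem n ≡ 8 (mod 72). This is exactly n ≡ 8 (mod 72).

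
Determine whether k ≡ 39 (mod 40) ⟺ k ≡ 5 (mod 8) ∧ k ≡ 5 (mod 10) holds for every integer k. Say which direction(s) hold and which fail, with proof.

[⇒] This fails: k = 39 gives 39 ≡ 39 (mod 40) but 39 ≡ 7 (mod 8), so the conjunction on the right does not hold.

[⇐] This fails: k = 5 satisfies both congruences on the right (5 ≡ 5 mod 8 and 5 ≡ 5 mod 10) yet 5 ≡ 5 (mod 40), not 39.

Neither direction holds.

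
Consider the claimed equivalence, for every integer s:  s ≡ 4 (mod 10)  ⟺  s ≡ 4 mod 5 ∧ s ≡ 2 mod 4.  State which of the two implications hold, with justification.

(⟹) This fails: s = 4 gives 4 ≡ 4 (mod 10) but 4 ≡ 0 (mod 4), so the conjunction on the right does not hold.

(⟸) Conversely, if s ≡ 4 (mod 5) and s ≡ 2 (mod 4), then by the Chinese remainder theorem s ≡ 14 (mod 20). Since 14 ≡ 4 (mod 10) and 10 ∣ 20, we get s ≡ 4 (mod 10).

Only the reverse direction holds.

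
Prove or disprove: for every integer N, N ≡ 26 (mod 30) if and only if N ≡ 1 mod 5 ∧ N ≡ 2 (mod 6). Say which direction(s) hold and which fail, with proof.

Converse. If N ≡ 1 (mod 5) and N ≡ 2 (mod 6), then by the Chinese remainder theorem N ≡ 26 (mod 30). This is exactly N ≡ 26 (mod 30).

Forward direction. Suppose N ≡ 26 (mod 30); write N = 30j + 26. Since 5 ∣ 30, reducing mod 5 gives N ≡ 26 ≡ 1 (mod 5); since 6 ∣ 30, reducing mod 6 gives N ≡ 26 ≡ 2 (mod 6).

Both implications hold.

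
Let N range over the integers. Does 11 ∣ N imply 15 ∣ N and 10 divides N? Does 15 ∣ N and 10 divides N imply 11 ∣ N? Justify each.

(⇒) This fails: take N = 11. Certainly 11 ∣ 11, but 15 ∤ 11.

(⇐) This fails: take N = 30. Both 15 ∣ 30 and 10 ∣ 30, yet 30 is not a multiple of 11 (since 30 = 2·11 + 8), so 11 ∤ 30.

Neither direction holds.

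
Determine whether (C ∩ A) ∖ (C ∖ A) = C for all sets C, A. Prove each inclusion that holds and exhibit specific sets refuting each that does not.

The sets are not equal: only the forward inclusion holds.

(⊆) Let x ∈ (C ∩ A) ∖ (C ∖ A). Then x ∈ C ∩ A, from which x ∈ C.

(⊇) This inclusion fails. Take C = {1}, A = ∅; then 1 ∈ C but 1 ∉ (C ∩ A) ∖ (C ∖ A).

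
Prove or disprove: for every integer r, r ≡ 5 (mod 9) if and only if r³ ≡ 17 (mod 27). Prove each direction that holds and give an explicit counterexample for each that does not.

Both directions hold; the statement is true.

(→) Suppose r ≡ 5 (mod 9). Working modulo 27, r ∈ {5, 14, 23}; for each such r, r³ ≡ 17 (mod 27).

(←) Conversely, the residues r modulo 27 with r³ ≡ 17 (mod 27) are exactly {5, 14, 23}, and each is ≡ 5 (mod 9).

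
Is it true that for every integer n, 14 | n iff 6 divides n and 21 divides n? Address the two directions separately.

Only the reverse direction holds.

(→) This fails: take n = 14. Certainly 14 ∣ 14, but 6 ∤ 14.

(←) Suppose 6 ∣ n and 21 ∣ n. Any common multiple of 6 and 21 is a multiple of their lcm; here lcm(6, 21) = 6·21/gcd(6, 21) = 126/3 = 42, so 42 ∣ n. Since 14 ∣ 42, it follows that 14 ∣ n.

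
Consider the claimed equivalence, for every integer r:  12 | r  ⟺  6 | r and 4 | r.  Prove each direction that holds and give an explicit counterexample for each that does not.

Equivalent; both directions hold.

Converse. Suppose 6 ∣ r and 4 ∣ r. Any common multiple of 6 and 4 is a multiple of their lcm; here lcm(6, 4) = 6·4/gcd(6, 4) = 24/2 = 12, so 12 ∣ r.

Forward direction. If 12 ∣ r, write r = 12q. Since 12 = 2·6, r = 6·(2q), so 6 ∣ r; and since 12 = 3·4, r = 4·(3q), so 4 ∣ r.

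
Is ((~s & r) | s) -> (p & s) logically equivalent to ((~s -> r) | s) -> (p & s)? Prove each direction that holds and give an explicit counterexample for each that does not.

(→) Assume the antecedent. If s is true, the antecedent forces (r = F, s = T, p = T) or (r = T, s = T, p = T), and ((~s -> r) | s) -> (p & s) holds there. If s is false, the antecedent forces (r = F, s = F, p = F) or (r = F, s = F, p = T), and ((~s -> r) | s) -> (p & s) holds there. Either way ((~s -> r) | s) -> (p & s) holds.

(←) Assume the antecedent. If s is true, the antecedent forces (r = F, s = T, p = T) or (r = T, s = T, p = T), and ((~s & r) | s) -> (p & s) holds there. If s is false, the antecedent forces (r = F, s = F, p = F) or (r = F, s = F, p = T), and ((~s & r) | s) -> (p & s) holds there. Either way ((~s & r) | s) -> (p & s) holds.

Both directions hold; the statement is true.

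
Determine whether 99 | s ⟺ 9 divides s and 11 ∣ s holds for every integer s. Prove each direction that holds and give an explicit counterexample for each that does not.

The biconditional holds.

[⇐] Suppose 9 ∣ s and 11 ∣ s. Any common multiple of 9 and 11 is a multiple of their lcm; here gcd(9, 11) = 1, so lcm(9, 11) = 9·11 = 99, so 99 ∣ s.

[⇒] If 99 ∣ s, write s = 99q. Since 99 = 11·9, s = 9·(11q), so 9 ∣ s; and since 99 = 9·11, s = 11·(9q), so 11 ∣ s.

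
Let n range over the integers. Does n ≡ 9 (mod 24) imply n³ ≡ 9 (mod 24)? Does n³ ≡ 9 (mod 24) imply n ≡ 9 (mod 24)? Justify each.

(←) Suppose n³ ≡ 9 (mod 24). The only residue r in {0, …, 23} with r³ ≡ 9 (mod 24) is r = 9, so n ≡ 9 (mod 24).

(→) Suppose n ≡ 9 (mod 24). Write n = 24j + 9. Then (24j + 9)³ = 13824j³ + 15552j² + 5832j + 729 = 24(576j³ + 648j² + 243j + 30) + 9, so n³ ≡ 9 (mod 24).

Both directions hold.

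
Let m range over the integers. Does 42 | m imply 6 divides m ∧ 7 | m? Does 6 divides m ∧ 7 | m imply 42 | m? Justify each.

(⟹) If 42 ∣ m, write m = 42q. Since 42 = 7·6, m = 6·(7q), so 6 ∣ m; and since 42 = 6·7, m = 7·(6q), so 7 ∣ m.

(⟸) Suppose 6 ∣ m and 7 ∣ m. Any common multiple of 6 and 7 is a multiple of their lcm; here gcd(6, 7) = 1, so lcm(6, 7) = 6·7 = 42, so 42 ∣ m.

Both directions hold.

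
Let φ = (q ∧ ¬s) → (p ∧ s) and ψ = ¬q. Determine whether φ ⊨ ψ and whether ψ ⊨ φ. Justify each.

Forward direction. This fails. Under q = T, s = T, p = F, the left side is true but the right side is false.

Converse. Assume the antecedent. If q is true, the antecedent cannot hold. If q is false, (q ∧ ¬s) → (p ∧ s) reduces to true regardless of the other variables. Either way (q ∧ ¬s) → (p ∧ s) holds.

Not equivalent: only (⇐) holds.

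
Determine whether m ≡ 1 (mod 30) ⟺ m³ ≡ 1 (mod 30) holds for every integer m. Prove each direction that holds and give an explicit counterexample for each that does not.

[⇒] Suppose m ≡ 1 (mod 30). Write m = 30j + 1. Then (30j + 1)³ = 27000j³ + 2700j² + 90j + 1 = 30(900j³ + 90j² + 3j) + 1, so m³ ≡ 1 (mod 30).

[⇐] Conversely, suppose m³ ≡ 1 (mod 30). The only residue r in {0, …, 29} with r³ ≡ 1 (mod 30) is r = 1, so m ≡ 1 (mod 30).

The biconditional holds.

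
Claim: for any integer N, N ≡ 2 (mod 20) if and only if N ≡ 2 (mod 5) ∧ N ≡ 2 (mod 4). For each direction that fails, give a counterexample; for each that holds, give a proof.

Both implications hold.

(→) Suppose N ≡ 2 (mod 20); write N = 20j + 2. Since 5 ∣ 20, reducing mod 5 gives N ≡ 2 (mod 5); since 4 ∣ 20, reducing mod 4 gives N ≡ 2 (mod 4).

(←) Conversely, if N ≡ 2 (mod 5) and N ≡ 2 (mod 4), then by the Chinese remainder theorem N ≡ 2 (mod 20). This is exactly N ≡ 2 (mod 20).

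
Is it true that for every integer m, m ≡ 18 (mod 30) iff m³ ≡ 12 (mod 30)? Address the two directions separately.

(→) Suppose m ≡ 18 (mod 30). Write m = 30j + 18. Then (30j + 18)³ = 27000j³ + 48600j² + 29160j + 5832 = 30(900j³ + 1620j² + 972j + 194) + 12, so m³ ≡ 12 (mod 30).

(←) Conversely, suppose m³ ≡ 12 (mod 30). The only residue r in {0, …, 29} with r³ ≡ 12 (mod 30) is r = 18, so m ≡ 18 (mod 30).

Both implications hold.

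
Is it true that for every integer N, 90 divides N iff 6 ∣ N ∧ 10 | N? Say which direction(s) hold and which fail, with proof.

Not equivalent: only (⇒) holds.

(→) If 90 ∣ N, write N = 90q. Since 90 = 15·6, N = 6·(15q), so 6 ∣ N; and since 90 = 9·10, N = 10·(9q), so 10 ∣ N.

(←) This fails: take N = 30. Both 6 ∣ 30 and 10 ∣ 30, yet 30 is not a multiple of 90 (since 30 = 0·90 + 30), so 90 ∤ 30.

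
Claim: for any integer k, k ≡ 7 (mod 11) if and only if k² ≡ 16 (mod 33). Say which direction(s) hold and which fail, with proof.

Neither direction holds.

[⇒] This fails: take k = 18. Then 18 ≡ 7 (mod 11), but 18² = 324 ≡ 27 (mod 33), not 16.

[⇐] This fails: take k = 4. Then 4² = 16 ≡ 16 (mod 33), yet 4 ≡ 4 (mod 11), not 7.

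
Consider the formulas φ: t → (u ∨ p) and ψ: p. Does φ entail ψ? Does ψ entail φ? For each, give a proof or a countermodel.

The forward direction fails; the converse holds.

(⟸) Assume the antecedent. If u is true, t → (u ∨ p) reduces to true regardless of the other variables. If u is false, the antecedent forces (u = F, p = T, t = F) or (u = F, p = T, t = T), and t → (u ∨ p) holds there. Either way t → (u ∨ p) holds.

(⟹) This fails. Under u = F, p = F, t = F, the left side is true but the right side is false.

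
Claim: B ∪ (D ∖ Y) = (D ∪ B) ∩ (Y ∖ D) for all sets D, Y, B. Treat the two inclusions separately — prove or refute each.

The sets are not equal: only the reverse inclusion holds.

Forward inclusion. This inclusion fails. Take D = {1}, Y = ∅, B = ∅; then 1 ∈ B ∪ (D ∖ Y) but 1 ∉ (D ∪ B) ∩ (Y ∖ D).

Reverse inclusion. Let x ∈ (D ∪ B) ∩ (Y ∖ D). Then x ∈ Y ∩ B and x ∉ D, from which x ∈ B ∪ (D ∖ Y).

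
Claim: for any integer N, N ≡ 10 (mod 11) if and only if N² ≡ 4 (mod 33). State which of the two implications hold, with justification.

(⟹) This fails: take N = 10. Then 10 ≡ 10 (mod 11), but 10² = 100 ≡ 1 (mod 33), not 4.

(⟸) This fails: take N = 2. Then 2² = 4 ≡ 4 (mod 33), yet 2 ≡ 2 (mod 11), not 10.

Neither direction holds.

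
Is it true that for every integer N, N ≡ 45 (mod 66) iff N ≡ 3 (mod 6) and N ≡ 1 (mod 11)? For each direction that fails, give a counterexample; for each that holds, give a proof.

[⇒] Suppose N ≡ 45 (mod 66); write N = 66j + 45. Since 6 ∣ 66, reducing mod 6 gives N ≡ 45 ≡ 3 (mod 6); since 11 ∣ 66, reducing mod 11 gives N ≡ 45 ≡ 1 (mod 11).

[⇐] Conversely, if N ≡ 3 (mod 6) and N ≡ 1 (mod 11), then by the Chinese remainder theorem N ≡ 45 (mod 66). This is exactly N ≡ 45 (mod 66).

Equivalent; both directions hold.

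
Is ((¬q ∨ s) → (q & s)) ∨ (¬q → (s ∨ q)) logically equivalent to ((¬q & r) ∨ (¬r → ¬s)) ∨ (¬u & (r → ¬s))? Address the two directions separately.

Neither implication holds.

[⇒] This fails. Under r = F, q = F, s = T, u = T, the left side is true but the right side is false.

[⇐] This fails. Under r = F, q = F, s = F, u = F, the left side is false but the right side is true.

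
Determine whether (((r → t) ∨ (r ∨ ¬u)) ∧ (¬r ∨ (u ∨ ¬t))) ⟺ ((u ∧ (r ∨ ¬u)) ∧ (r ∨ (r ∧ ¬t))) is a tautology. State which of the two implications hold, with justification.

Not equivalent: only (⇐) holds.

(⟹) This fails. Under r = F, u = F, t = F, the left side is true but the right side is false.

(⟸) Assume the antecedent. If r is true, the antecedent forces (r = T, u = T, t = F) or (r = T, u = T, t = T), and the consequent holds there. If r is false, the antecedent cannot hold. Either way the consequent holds.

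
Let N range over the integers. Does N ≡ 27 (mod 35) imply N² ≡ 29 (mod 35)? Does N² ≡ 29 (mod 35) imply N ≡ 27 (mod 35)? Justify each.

(⇒) Suppose N ≡ 27 (mod 35). Write N = 35j + 27. Then (35j + 27)² = 1225j² + 1890j + 729 = 35(35j² + 54j + 20) + 29, so N² ≡ 29 (mod 35).

(⇐) This fails: take N = 8. Then 8² = 64 ≡ 29 (mod 35), yet 8 ≡ 8 (mod 35), not 27.

The forward direction holds; the converse fails.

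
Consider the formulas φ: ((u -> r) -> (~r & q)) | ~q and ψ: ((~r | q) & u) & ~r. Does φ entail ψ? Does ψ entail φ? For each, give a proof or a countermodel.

The forward direction fails; the converse holds.

(⟹) This fails. Under r = F, q = F, u = F, the left side is true but the right side is false.

(⟸) Assume the antecedent. If r is true, the antecedent cannot hold. If r is false, ((u -> r) -> (~r & q)) | ~q reduces to true regardless of the other variables. Either way ((u -> r) -> (~r & q)) | ~q holds.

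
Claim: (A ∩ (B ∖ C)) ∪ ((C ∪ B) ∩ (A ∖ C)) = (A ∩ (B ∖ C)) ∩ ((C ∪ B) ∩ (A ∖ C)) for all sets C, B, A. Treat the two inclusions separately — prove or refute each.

The two sets are equal.

Forward inclusion. Let x ∈ (A ∩ (B ∖ C)) ∪ ((C ∪ B) ∩ (A ∖ C)). Then x ∈ B ∩ A and x ∉ C, from which x ∈ (A ∩ (B ∖ C)) ∩ ((C ∪ B) ∩ (A ∖ C)).

Reverse inclusion. Let x ∈ (A ∩ (B ∖ C)) ∩ ((C ∪ B) ∩ (A ∖ C)). Then x ∈ B ∩ A and x ∉ C, from which x ∈ (A ∩ (B ∖ C)) ∪ ((C ∪ B) ∩ (A ∖ C)).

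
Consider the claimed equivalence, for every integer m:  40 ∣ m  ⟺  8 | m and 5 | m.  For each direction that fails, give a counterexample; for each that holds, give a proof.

(→) If 40 ∣ m, write m = 40q. Since 40 = 5·8, m = 8·(5q), so 8 ∣ m; and since 40 = 8·5, m = 5·(8q), so 5 ∣ m.

(←) Suppose 8 ∣ m and 5 ∣ m. Any common multiple of 8 and 5 is a multiple of their lcm; here gcd(8, 5) = 1, so lcm(8, 5) = 8·5 = 40, so 40 ∣ m.

Both directions hold.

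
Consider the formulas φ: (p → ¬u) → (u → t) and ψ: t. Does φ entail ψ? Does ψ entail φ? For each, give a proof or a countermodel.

The forward direction fails; the converse holds.

Forward direction. This fails. Under u = F, p = F, t = F, the left side is true but the right side is false.

Converse. Assume the antecedent. If u is true, the antecedent forces (u = T, p = F, t = T) or (u = T, p = T, t = T), and (p → ¬u) → (u → t) holds there. If u is false, (p → ¬u) → (u → t) reduces to true regardless of the other variables. Either way (p → ¬u) → (u → t) holds.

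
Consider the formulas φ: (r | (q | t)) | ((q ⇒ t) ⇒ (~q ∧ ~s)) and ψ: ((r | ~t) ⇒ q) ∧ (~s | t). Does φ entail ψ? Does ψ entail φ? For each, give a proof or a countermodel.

(←) Assume the antecedent. If t is true, the consequent reduces to true regardless of the other variables. If t is false, the antecedent forces (s = F, t = F, q = T, r = F) or (s = F, t = F, q = T, r = T), and the consequent holds there. Either way the consequent holds.

(→) This fails. Under s = F, t = F, q = F, r = F, the left side is true but the right side is false.

Not equivalent: only (⇐) holds.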